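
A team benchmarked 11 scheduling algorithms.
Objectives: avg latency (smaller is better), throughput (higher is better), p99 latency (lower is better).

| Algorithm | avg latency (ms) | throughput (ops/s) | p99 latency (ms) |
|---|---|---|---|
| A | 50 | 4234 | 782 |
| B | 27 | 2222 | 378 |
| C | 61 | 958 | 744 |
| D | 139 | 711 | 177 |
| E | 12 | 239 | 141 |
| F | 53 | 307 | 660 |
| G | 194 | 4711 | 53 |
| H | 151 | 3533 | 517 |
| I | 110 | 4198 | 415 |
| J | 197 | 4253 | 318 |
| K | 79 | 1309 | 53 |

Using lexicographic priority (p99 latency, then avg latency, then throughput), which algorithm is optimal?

First minimize p99 latency: best is 53, kept {G, K}.
Then minimize avg latency: best is 79, kept {K}.

K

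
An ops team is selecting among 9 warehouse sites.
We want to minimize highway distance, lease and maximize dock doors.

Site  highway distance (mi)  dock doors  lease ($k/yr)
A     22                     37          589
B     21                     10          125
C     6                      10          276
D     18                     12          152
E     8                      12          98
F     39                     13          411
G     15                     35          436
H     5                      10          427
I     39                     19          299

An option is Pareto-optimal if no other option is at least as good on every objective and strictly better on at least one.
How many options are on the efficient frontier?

6

A: not dominated (best dock doors).
B: dominated by E (highway distance 8≤21, dock doors 12≥10, lease 98≤125).
C: not dominated.
D: dominated by E (highway distance 8≤18, dock doors 12≥12, lease 98≤152).
E: not dominated (best lease).
F: dominated by I (highway distance 39≤39, dock doors 19≥13, lease 299≤411).
G: not dominated.
H: not dominated (best highway distance).
I: not dominated.
Pareto-optimal: A, C, E, G, H, I → 6.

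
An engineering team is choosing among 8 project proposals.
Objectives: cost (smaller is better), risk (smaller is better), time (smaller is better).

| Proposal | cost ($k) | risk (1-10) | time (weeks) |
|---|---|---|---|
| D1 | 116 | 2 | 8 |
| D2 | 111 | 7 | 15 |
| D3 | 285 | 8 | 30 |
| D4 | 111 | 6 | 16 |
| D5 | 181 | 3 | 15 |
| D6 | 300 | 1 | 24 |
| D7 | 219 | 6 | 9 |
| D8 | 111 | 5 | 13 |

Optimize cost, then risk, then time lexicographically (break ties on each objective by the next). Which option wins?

First minimize cost: best is 111, kept {D2, D4, D8}.
Then minimize risk: best is 5, kept {D8}.

D8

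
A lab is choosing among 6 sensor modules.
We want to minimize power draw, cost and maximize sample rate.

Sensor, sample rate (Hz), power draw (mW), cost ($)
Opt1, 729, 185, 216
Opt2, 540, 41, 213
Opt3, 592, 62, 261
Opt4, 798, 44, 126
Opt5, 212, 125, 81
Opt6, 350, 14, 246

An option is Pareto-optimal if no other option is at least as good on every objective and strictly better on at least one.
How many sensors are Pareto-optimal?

4

Opt1: dominated by Opt4 (sample rate 798≥729, power draw 44≤185, cost 126≤216).
Opt2: not dominated.
Opt3: dominated by Opt4 (sample rate 798≥592, power draw 44≤62, cost 126≤261).
Opt4: not dominated (best sample rate).
Opt5: not dominated (best cost).
Opt6: not dominated (best power draw).
Pareto-optimal: Opt2, Opt4, Opt5, Opt6 → 4.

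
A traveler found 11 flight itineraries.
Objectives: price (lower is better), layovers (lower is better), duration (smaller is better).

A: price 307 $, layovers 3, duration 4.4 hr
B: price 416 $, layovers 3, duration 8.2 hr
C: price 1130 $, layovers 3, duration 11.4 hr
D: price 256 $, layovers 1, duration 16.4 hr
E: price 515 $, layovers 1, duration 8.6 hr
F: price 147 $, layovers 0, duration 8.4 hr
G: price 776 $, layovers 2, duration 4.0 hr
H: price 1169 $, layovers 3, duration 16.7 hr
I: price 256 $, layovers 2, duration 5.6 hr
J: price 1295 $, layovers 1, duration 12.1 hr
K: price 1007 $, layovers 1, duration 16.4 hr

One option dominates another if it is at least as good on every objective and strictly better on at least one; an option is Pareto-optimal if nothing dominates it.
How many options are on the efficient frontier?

A: not dominated.
B: dominated by A (price 307≤416, layovers 3≤3, duration 4.4≤8.2).
C: dominated by A (price 307≤1130, layovers 3≤3, duration 4.4≤11.4).
D: dominated by F (price 147≤256, layovers 0≤1, duration 8.4≤16.4).
E: dominated by F (price 147≤515, layovers 0≤1, duration 8.4≤8.6).
F: not dominated (best price).
G: not dominated (best duration).
H: dominated by A (price 307≤1169, layovers 3≤3, duration 4.4≤16.7).
I: not dominated.
J: dominated by E (price 515≤1295, layovers 1≤1, duration 8.6≤12.1).
K: dominated by D (price 256≤1007, layovers 1≤1, duration 16.4≤16.4).
Pareto-optimal: A, F, G, I → 4.

4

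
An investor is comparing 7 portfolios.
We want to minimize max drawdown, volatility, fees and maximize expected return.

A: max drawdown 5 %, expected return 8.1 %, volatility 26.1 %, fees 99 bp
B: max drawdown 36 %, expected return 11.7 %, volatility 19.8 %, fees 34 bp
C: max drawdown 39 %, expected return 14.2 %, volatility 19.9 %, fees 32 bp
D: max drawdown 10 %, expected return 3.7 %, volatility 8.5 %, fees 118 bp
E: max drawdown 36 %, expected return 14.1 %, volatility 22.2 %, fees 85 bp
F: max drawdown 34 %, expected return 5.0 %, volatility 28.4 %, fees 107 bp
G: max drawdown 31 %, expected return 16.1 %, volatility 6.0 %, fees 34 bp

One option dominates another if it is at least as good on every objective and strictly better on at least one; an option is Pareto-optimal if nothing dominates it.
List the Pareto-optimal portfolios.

A: not dominated (best max drawdown).
B: dominated by G (max drawdown 31≤36, expected return 16.1≥11.7, volatility 6.0≤19.8, fees 34≤34).
C: not dominated (best fees).
D: not dominated.
E: dominated by G (max drawdown 31≤36, expected return 16.1≥14.1, volatility 6.0≤22.2, fees 34≤85).
F: dominated by A (max drawdown 5≤34, expected return 8.1≥5.0, volatility 26.1≤28.4, fees 99≤107).
G: not dominated (best expected return).

A, C, D, G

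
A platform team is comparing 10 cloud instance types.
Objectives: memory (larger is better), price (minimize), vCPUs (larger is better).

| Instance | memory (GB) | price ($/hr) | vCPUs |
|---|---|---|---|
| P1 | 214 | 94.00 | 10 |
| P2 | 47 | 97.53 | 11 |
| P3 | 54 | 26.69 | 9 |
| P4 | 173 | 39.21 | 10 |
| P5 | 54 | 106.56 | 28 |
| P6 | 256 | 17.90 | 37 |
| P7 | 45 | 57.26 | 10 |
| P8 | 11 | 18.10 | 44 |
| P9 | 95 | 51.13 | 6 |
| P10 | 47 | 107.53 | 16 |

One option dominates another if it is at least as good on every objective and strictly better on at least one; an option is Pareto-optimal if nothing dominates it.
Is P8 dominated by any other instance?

P1: worse on price (94.00 vs 18.10).
P2: worse on price (97.53 vs 18.10).
P3: worse on price (26.69 vs 18.10).
P4: worse on price (39.21 vs 18.10).
P5: worse on price (106.56 vs 18.10).
P6: worse on vCPUs (37 vs 44).
P7: worse on price (57.26 vs 18.10).
P9: worse on price (51.13 vs 18.10).
P10: worse on price (107.53 vs 18.10).
No option is at least as good as P8 on every objective and strictly better on one.

No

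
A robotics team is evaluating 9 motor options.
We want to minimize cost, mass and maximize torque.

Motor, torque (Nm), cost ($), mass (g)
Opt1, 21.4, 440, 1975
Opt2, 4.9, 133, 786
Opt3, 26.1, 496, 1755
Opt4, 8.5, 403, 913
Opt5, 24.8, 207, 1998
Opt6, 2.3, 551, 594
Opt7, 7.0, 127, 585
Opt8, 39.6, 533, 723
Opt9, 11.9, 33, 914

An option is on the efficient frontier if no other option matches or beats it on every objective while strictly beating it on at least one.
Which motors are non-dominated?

Opt1, Opt3, Opt4, Opt5, Opt7, Opt8, Opt9

Opt1: not dominated.
Opt2: dominated by Opt7 (torque 7.0≥4.9, cost 127≤133, mass 585≤786).
Opt3: not dominated.
Opt4: not dominated.
Opt5: not dominated.
Opt6: dominated by Opt7 (torque 7.0≥2.3, cost 127≤551, mass 585≤594).
Opt7: not dominated (best mass).
Opt8: not dominated (best torque).
Opt9: not dominated (best cost).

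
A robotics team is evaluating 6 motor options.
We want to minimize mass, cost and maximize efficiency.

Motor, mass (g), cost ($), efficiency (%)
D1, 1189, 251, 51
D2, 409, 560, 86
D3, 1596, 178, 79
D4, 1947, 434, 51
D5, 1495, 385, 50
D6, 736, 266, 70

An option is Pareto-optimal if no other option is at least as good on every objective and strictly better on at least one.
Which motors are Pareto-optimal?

D1, D2, D3, D6

D1: not dominated.
D2: not dominated (best mass).
D3: not dominated (best cost).
D4: dominated by D1 (mass 1189≤1947, cost 251≤434, efficiency 51≥51).
D5: dominated by D1 (mass 1189≤1495, cost 251≤385, efficiency 51≥50).
D6: not dominated.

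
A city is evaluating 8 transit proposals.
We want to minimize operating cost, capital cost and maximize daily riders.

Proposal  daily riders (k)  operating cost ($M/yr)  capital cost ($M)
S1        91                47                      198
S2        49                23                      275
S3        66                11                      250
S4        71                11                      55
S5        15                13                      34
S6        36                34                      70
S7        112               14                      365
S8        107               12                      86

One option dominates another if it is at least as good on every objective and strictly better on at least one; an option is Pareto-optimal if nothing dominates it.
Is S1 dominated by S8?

S8 vs S1: daily riders 107≥91, operating cost 12≤47, capital cost 86≤198 — S8 is at least as good on every objective with at least one strict improvement.

Yes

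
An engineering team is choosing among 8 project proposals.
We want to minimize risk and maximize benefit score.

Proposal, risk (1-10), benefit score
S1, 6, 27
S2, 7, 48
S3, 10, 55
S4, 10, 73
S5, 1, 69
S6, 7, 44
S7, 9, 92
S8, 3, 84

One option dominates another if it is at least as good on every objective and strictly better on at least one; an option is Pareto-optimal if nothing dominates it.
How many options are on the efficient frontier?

3

S1: dominated by S5 (risk 1≤6, benefit score 69≥27).
S2: dominated by S5 (risk 1≤7, benefit score 69≥48).
S3: dominated by S4 (risk 10≤10, benefit score 73≥55).
S4: dominated by S7 (risk 9≤10, benefit score 92≥73).
S5: not dominated (best risk).
S6: dominated by S2 (risk 7≤7, benefit score 48≥44).
S7: not dominated (best benefit score).
S8: not dominated.
Pareto-optimal: S5, S7, S8 → 3.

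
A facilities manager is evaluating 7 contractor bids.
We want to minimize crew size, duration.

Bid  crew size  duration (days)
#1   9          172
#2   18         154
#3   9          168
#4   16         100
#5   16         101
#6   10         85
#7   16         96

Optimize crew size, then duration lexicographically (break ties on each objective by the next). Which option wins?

#3

First minimize crew size: best is 9, kept {#1, #3}.
Then minimize duration: best is 168, kept {#3}.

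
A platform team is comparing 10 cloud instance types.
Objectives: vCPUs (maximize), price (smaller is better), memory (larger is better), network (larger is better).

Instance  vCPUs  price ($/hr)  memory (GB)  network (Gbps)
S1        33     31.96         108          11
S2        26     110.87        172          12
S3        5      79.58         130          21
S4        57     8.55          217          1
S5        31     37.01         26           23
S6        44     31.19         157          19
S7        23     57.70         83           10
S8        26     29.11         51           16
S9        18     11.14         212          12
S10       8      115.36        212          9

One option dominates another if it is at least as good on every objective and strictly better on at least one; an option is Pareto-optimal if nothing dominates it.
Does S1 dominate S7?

Yes

S1 vs S7: vCPUs 33≥23, price 31.96≤57.70, memory 108≥83, network 11≥10 — S1 is at least as good on every objective with at least one strict improvement.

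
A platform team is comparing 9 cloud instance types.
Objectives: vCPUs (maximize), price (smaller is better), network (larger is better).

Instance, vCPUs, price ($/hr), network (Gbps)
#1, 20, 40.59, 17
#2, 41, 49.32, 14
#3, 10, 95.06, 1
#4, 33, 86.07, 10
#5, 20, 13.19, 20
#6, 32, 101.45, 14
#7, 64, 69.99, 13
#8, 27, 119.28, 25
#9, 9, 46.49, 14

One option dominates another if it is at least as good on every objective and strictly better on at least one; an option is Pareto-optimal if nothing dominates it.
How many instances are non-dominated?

4

#1: dominated by #5 (vCPUs 20≥20, price 13.19≤40.59, network 20≥17).
#2: not dominated.
#3: dominated by #1 (vCPUs 20≥10, price 40.59≤95.06, network 17≥1).
#4: dominated by #2 (vCPUs 41≥33, price 49.32≤86.07, network 14≥10).
#5: not dominated (best price).
#6: dominated by #2 (vCPUs 41≥32, price 49.32≤101.45, network 14≥14).
#7: not dominated (best vCPUs).
#8: not dominated (best network).
#9: dominated by #1 (vCPUs 20≥9, price 40.59≤46.49, network 17≥14).
Pareto-optimal: #2, #5, #7, #8 → 4.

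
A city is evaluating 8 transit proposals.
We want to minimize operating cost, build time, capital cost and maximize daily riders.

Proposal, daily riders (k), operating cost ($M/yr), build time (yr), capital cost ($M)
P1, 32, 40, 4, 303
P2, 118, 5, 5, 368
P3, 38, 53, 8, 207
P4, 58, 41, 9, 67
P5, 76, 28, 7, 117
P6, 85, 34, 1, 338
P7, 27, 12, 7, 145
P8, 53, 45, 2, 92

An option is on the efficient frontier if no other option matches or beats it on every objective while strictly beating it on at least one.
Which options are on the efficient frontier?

P1: not dominated.
P2: not dominated (best daily riders).
P3: dominated by P5 (daily riders 76≥38, operating cost 28≤53, build time 7≤8, capital cost 117≤207).
P4: not dominated (best capital cost).
P5: not dominated.
P6: not dominated (best build time).
P7: not dominated.
P8: not dominated.

P1, P2, P4, P5, P6, P7, P8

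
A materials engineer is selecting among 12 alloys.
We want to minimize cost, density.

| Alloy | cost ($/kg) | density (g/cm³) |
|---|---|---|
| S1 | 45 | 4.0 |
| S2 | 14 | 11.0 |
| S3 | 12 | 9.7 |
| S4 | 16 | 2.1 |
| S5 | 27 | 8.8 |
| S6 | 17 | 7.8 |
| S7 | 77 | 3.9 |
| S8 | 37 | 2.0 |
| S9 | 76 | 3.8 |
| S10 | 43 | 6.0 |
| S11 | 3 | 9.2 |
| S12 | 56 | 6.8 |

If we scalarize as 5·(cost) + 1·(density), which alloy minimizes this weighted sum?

S11

S1: 5·45 + 1·4.0 = 229.0
S2: 5·14 + 1·11.0 = 81.0
S3: 5·12 + 1·9.7 = 69.7
S4: 5·16 + 1·2.1 = 82.1
S5: 5·27 + 1·8.8 = 143.8
S6: 5·17 + 1·7.8 = 92.8
S7: 5·77 + 1·3.9 = 388.9
S8: 5·37 + 1·2.0 = 187.0
S9: 5·76 + 1·3.8 = 383.8
S10: 5·43 + 1·6.0 = 221.0
S11: 5·3 + 1·9.2 = 24.2
S12: 5·56 + 1·6.8 = 286.8
Lowest: S11 at 24.2.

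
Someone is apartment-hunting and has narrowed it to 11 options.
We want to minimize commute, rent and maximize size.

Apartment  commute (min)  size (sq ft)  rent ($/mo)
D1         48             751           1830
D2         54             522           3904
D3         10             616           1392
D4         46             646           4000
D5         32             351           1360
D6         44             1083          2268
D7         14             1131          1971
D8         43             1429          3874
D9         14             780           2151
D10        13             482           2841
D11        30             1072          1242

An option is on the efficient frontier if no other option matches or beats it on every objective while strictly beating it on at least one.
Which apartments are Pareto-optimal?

D1: dominated by D11 (commute 30≤48, size 1072≥751, rent 1242≤1830).
D2: dominated by D1 (commute 48≤54, size 751≥522, rent 1830≤3904).
D3: not dominated (best commute).
D4: dominated by D6 (commute 44≤46, size 1083≥646, rent 2268≤4000).
D5: dominated by D11 (commute 30≤32, size 1072≥351, rent 1242≤1360).
D6: dominated by D7 (commute 14≤44, size 1131≥1083, rent 1971≤2268).
D7: not dominated.
D8: not dominated (best size).
D9: dominated by D7 (commute 14≤14, size 1131≥780, rent 1971≤2151).
D10: dominated by D3 (commute 10≤13, size 616≥482, rent 1392≤2841).
D11: not dominated (best rent).

D3, D7, D8, D11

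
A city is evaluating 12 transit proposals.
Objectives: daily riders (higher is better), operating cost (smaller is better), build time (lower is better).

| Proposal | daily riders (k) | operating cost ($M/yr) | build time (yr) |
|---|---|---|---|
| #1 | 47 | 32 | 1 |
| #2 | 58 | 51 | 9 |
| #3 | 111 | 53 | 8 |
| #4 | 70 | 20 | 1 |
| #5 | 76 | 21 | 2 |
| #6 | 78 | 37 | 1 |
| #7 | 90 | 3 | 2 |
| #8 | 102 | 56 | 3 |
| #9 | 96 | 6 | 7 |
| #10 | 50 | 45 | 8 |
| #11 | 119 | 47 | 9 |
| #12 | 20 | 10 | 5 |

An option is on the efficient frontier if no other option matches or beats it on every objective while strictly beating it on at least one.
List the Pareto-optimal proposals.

#1: dominated by #4 (daily riders 70≥47, operating cost 20≤32, build time 1≤1).
#2: dominated by #4 (daily riders 70≥58, operating cost 20≤51, build time 1≤9).
#3: not dominated.
#4: not dominated.
#5: dominated by #7 (daily riders 90≥76, operating cost 3≤21, build time 2≤2).
#6: not dominated.
#7: not dominated (best operating cost).
#8: not dominated.
#9: not dominated.
#10: dominated by #4 (daily riders 70≥50, operating cost 20≤45, build time 1≤8).
#11: not dominated (best daily riders).
#12: dominated by #7 (daily riders 90≥20, operating cost 3≤10, build time 2≤5).

#3, #4, #6, #7, #8, #9, #11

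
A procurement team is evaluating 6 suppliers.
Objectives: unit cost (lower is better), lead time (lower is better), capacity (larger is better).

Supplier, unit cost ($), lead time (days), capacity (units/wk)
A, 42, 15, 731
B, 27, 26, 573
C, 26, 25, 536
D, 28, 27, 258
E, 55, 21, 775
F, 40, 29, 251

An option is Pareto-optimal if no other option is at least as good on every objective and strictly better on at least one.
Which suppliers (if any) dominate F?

B: unit cost 27≤40, lead time 26≤29, capacity 573≥251 — dominates F.
C: unit cost 26≤40, lead time 25≤29, capacity 536≥251 — dominates F.
D: unit cost 28≤40, lead time 27≤29, capacity 258≥251 — dominates F.
Others (A, E) are each worse than F on at least one objective.

B, C, D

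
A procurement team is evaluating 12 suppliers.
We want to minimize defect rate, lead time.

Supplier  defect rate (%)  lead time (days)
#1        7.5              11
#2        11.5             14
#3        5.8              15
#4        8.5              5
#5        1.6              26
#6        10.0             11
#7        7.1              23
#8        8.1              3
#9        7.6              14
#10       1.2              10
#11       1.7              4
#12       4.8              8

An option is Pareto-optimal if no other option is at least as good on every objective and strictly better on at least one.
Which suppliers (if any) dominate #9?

#1: defect rate 7.5≤7.6, lead time 11≤14 — dominates #9.
#10: defect rate 1.2≤7.6, lead time 10≤14 — dominates #9.
#11: defect rate 1.7≤7.6, lead time 4≤14 — dominates #9.
#12: defect rate 4.8≤7.6, lead time 8≤14 — dominates #9.
Others (#2, #3, #4, #5, #6, #7, #8) are each worse than #9 on at least one objective.

#1, #10, #11, #12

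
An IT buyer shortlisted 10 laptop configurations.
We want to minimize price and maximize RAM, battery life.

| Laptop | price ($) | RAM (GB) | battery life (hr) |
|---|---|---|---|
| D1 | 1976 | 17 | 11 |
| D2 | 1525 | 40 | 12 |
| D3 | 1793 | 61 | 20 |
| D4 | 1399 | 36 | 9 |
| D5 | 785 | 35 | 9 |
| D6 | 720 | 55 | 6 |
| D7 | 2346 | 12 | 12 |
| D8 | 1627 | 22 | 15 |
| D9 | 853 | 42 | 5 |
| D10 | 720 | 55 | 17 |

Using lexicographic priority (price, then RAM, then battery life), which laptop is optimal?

D10

First minimize price: best is 720, kept {D6, D10}.
Then maximize RAM: best is 55, kept {D6, D10}.
Then maximize battery life: best is 17, kept {D10}.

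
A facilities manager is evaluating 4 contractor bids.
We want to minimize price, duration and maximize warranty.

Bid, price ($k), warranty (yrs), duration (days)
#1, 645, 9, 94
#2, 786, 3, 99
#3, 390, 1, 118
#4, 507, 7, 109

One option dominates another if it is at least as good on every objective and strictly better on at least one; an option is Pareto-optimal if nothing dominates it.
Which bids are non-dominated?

#1: not dominated (best warranty).
#2: dominated by #1 (price 645≤786, warranty 9≥3, duration 94≤99).
#3: not dominated (best price).
#4: not dominated.

#1, #3, #4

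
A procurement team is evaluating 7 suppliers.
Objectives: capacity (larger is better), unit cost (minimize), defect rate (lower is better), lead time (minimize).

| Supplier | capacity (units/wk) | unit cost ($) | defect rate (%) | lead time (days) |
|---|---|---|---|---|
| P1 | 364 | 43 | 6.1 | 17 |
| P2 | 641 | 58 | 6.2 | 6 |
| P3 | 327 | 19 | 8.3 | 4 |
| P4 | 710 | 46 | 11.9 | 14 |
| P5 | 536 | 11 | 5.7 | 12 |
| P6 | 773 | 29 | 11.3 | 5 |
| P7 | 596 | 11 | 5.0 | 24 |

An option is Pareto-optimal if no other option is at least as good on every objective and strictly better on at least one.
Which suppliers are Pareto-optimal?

P1: dominated by P5 (capacity 536≥364, unit cost 11≤43, defect rate 5.7≤6.1, lead time 12≤17).
P2: not dominated.
P3: not dominated (best lead time).
P4: dominated by P6 (capacity 773≥710, unit cost 29≤46, defect rate 11.3≤11.9, lead time 5≤14).
P5: not dominated.
P6: not dominated (best capacity).
P7: not dominated (best defect rate).

P2, P3, P5, P6, P7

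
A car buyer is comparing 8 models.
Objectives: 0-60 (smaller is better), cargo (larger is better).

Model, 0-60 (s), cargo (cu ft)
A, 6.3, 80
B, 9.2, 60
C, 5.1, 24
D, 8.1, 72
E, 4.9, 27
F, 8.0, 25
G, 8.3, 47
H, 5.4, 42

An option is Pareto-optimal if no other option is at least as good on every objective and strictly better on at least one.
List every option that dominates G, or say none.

A: 0-60 6.3≤8.3, cargo 80≥47 — dominates G.
D: 0-60 8.1≤8.3, cargo 72≥47 — dominates G.
Others (B, C, E, F, H) are each worse than G on at least one objective.

A, D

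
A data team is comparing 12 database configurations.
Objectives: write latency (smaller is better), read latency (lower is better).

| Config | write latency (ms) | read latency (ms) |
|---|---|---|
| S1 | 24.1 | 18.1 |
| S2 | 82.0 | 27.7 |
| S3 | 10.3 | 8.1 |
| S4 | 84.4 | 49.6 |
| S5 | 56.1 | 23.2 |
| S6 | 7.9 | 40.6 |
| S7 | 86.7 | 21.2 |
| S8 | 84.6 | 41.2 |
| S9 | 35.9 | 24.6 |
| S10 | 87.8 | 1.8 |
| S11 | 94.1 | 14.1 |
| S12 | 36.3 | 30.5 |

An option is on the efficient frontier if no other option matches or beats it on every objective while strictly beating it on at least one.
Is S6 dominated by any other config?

S1: worse on write latency (24.1 vs 7.9).
S2: worse on write latency (82.0 vs 7.9).
S3: worse on write latency (10.3 vs 7.9).
S4: worse on write latency (84.4 vs 7.9).
S5: worse on write latency (56.1 vs 7.9).
S7: worse on write latency (86.7 vs 7.9).
S8: worse on write latency (84.6 vs 7.9).
S9: worse on write latency (35.9 vs 7.9).
S10: worse on write latency (87.8 vs 7.9).
S11: worse on write latency (94.1 vs 7.9).
S12: worse on write latency (36.3 vs 7.9).
No option is at least as good as S6 on every objective and strictly better on one.

No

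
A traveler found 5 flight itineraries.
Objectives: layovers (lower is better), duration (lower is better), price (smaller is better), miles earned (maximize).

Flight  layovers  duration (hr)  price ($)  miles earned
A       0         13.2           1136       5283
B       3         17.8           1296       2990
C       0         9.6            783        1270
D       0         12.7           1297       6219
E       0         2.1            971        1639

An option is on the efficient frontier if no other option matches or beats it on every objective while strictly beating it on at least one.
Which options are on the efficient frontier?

A, C, D, E

A: not dominated.
B: dominated by A (layovers 0≤3, duration 13.2≤17.8, price 1136≤1296, miles earned 5283≥2990).
C: not dominated (best price).
D: not dominated (best miles earned).
E: not dominated (best duration).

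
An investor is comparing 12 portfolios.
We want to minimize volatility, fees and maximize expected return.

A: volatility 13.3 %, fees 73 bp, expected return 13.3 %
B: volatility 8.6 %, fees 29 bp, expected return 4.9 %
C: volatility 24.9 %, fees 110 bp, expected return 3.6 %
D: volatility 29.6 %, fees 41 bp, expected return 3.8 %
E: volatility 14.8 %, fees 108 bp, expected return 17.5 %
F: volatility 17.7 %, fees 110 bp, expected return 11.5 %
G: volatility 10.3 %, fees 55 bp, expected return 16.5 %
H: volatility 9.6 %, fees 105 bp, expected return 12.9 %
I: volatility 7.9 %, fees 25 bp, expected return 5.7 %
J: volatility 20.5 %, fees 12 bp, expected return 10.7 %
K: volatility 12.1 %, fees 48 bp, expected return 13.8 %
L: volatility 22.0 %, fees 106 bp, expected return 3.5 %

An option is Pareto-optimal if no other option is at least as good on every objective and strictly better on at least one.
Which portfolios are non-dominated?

E, G, H, I, J, K

A: dominated by G (volatility 10.3≤13.3, fees 55≤73, expected return 16.5≥13.3).
B: dominated by I (volatility 7.9≤8.6, fees 25≤29, expected return 5.7≥4.9).
C: dominated by A (volatility 13.3≤24.9, fees 73≤110, expected return 13.3≥3.6).
D: dominated by B (volatility 8.6≤29.6, fees 29≤41, expected return 4.9≥3.8).
E: not dominated (best expected return).
F: dominated by A (volatility 13.3≤17.7, fees 73≤110, expected return 13.3≥11.5).
G: not dominated.
H: not dominated.
I: not dominated (best volatility).
J: not dominated (best fees).
K: not dominated.
L: dominated by A (volatility 13.3≤22.0, fees 73≤106, expected return 13.3≥3.5).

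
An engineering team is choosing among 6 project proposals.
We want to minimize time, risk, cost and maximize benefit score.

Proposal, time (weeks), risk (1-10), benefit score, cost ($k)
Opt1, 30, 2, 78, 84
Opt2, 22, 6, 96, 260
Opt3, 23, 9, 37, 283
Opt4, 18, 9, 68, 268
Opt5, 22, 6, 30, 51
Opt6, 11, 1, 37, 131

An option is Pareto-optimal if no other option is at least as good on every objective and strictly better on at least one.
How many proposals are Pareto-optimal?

5

Opt1: not dominated.
Opt2: not dominated (best benefit score).
Opt3: dominated by Opt2 (time 22≤23, risk 6≤9, benefit score 96≥37, cost 260≤283).
Opt4: not dominated.
Opt5: not dominated (best cost).
Opt6: not dominated (best time).
Pareto-optimal: Opt1, Opt2, Opt4, Opt5, Opt6 → 5.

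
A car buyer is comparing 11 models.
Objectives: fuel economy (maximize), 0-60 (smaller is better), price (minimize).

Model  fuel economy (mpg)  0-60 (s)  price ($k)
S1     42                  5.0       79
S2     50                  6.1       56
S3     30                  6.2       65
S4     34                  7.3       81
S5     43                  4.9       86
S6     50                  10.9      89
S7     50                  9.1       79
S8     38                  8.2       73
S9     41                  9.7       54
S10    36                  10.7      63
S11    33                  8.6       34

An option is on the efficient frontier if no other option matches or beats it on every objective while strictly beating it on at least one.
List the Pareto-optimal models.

S1: not dominated.
S2: not dominated.
S3: dominated by S2 (fuel economy 50≥30, 0-60 6.1≤6.2, price 56≤65).
S4: dominated by S1 (fuel economy 42≥34, 0-60 5.0≤7.3, price 79≤81).
S5: not dominated (best 0-60).
S6: dominated by S2 (fuel economy 50≥50, 0-60 6.1≤10.9, price 56≤89).
S7: dominated by S2 (fuel economy 50≥50, 0-60 6.1≤9.1, price 56≤79).
S8: dominated by S2 (fuel economy 50≥38, 0-60 6.1≤8.2, price 56≤73).
S9: not dominated.
S10: dominated by S2 (fuel economy 50≥36, 0-60 6.1≤10.7, price 56≤63).
S11: not dominated (best price).

S1, S2, S5, S9, S11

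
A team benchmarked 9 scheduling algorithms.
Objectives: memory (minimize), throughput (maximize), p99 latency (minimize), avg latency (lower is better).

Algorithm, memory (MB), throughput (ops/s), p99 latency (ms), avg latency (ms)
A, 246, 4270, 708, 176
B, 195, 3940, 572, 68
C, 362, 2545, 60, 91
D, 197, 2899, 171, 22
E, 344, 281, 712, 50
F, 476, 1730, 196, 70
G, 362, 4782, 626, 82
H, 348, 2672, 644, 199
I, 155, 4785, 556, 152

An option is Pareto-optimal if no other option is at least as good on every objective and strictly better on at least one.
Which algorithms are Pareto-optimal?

A: dominated by I (memory 155≤246, throughput 4785≥4270, p99 latency 556≤708, avg latency 152≤176).
B: not dominated.
C: not dominated (best p99 latency).
D: not dominated (best avg latency).
E: dominated by D (memory 197≤344, throughput 2899≥281, p99 latency 171≤712, avg latency 22≤50).
F: dominated by D (memory 197≤476, throughput 2899≥1730, p99 latency 171≤196, avg latency 22≤70).
G: not dominated.
H: dominated by B (memory 195≤348, throughput 3940≥2672, p99 latency 572≤644, avg latency 68≤199).
I: not dominated (best memory).

B, C, D, G, I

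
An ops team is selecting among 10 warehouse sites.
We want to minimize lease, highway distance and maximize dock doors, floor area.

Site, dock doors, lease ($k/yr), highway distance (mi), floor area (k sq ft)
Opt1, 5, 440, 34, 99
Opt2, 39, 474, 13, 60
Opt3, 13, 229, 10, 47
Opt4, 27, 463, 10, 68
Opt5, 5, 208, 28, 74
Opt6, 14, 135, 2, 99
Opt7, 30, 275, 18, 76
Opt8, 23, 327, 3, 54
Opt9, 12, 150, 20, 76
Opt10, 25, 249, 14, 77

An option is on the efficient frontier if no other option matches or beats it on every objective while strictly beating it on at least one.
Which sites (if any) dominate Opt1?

Opt6: dock doors 14≥5, lease 135≤440, highway distance 2≤34, floor area 99≥99 — dominates Opt1.
Others (Opt2, Opt3, Opt4, Opt5, Opt7, Opt8, Opt9, Opt10) are each worse than Opt1 on at least one objective.

Opt6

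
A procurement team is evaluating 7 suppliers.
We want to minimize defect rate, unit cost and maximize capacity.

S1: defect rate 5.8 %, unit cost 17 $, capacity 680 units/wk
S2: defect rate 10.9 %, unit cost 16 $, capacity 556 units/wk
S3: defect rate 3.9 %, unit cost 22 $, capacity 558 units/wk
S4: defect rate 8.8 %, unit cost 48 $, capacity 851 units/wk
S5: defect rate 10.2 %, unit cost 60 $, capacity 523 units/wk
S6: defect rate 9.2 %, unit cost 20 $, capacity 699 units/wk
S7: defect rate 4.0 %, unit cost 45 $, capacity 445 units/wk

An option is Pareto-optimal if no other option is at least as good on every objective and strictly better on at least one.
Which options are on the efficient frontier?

S1, S2, S3, S4, S6

S1: not dominated.
S2: not dominated (best unit cost).
S3: not dominated (best defect rate).
S4: not dominated (best capacity).
S5: dominated by S1 (defect rate 5.8≤10.2, unit cost 17≤60, capacity 680≥523).
S6: not dominated.
S7: dominated by S3 (defect rate 3.9≤4.0, unit cost 22≤45, capacity 558≥445).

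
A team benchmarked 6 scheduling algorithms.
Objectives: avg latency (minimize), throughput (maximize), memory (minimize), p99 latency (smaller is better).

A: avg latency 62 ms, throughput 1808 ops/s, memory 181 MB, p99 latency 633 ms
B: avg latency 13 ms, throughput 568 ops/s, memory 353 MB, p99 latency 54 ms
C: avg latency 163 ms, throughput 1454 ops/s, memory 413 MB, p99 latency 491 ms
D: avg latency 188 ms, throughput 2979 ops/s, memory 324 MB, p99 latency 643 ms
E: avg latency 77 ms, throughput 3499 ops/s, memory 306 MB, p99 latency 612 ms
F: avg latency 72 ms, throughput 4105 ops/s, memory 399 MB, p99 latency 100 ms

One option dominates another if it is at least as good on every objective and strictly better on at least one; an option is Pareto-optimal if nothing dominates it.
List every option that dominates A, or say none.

none

B: worse on throughput (568 vs 1808).
C: worse on avg latency (163 vs 62).
D: worse on avg latency (188 vs 62).
E: worse on avg latency (77 vs 62).
F: worse on avg latency (72 vs 62).
No option dominates A.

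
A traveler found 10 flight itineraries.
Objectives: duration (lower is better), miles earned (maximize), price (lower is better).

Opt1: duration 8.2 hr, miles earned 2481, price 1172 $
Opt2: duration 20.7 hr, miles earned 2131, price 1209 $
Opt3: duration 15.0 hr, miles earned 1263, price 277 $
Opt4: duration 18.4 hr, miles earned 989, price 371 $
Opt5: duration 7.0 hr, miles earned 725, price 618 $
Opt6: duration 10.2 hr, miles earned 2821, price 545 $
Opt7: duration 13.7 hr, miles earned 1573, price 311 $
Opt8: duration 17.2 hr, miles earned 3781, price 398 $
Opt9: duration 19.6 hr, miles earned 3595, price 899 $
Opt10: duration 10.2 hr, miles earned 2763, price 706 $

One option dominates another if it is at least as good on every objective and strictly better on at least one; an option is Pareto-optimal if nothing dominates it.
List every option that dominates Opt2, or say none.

Opt1, Opt6, Opt8, Opt9, Opt10

Opt1: duration 8.2≤20.7, miles earned 2481≥2131, price 1172≤1209 — dominates Opt2.
Opt6: duration 10.2≤20.7, miles earned 2821≥2131, price 545≤1209 — dominates Opt2.
Opt8: duration 17.2≤20.7, miles earned 3781≥2131, price 398≤1209 — dominates Opt2.
Opt9: duration 19.6≤20.7, miles earned 3595≥2131, price 899≤1209 — dominates Opt2.
Opt10: duration 10.2≤20.7, miles earned 2763≥2131, price 706≤1209 — dominates Opt2.
Others (Opt3, Opt4, Opt5, Opt7) are each worse than Opt2 on at least one objective.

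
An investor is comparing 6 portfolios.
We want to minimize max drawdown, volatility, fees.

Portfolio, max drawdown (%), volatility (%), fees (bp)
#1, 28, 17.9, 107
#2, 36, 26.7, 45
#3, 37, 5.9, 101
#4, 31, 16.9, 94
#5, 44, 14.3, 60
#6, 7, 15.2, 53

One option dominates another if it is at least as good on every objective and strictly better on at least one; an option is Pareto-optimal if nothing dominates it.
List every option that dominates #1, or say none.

#6: max drawdown 7≤28, volatility 15.2≤17.9, fees 53≤107 — dominates #1.
Others (#2, #3, #4, #5) are each worse than #1 on at least one objective.

#6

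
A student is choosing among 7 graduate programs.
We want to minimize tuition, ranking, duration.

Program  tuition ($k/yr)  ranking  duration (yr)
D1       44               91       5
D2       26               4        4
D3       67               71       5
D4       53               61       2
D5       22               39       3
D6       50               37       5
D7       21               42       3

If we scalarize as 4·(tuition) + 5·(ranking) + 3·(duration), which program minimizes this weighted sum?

D1: 4·44 + 5·91 + 3·5 = 646
D2: 4·26 + 5·4 + 3·4 = 136
D3: 4·67 + 5·71 + 3·5 = 638
D4: 4·53 + 5·61 + 3·2 = 523
D5: 4·22 + 5·39 + 3·3 = 292
D6: 4·50 + 5·37 + 3·5 = 400
D7: 4·21 + 5·42 + 3·3 = 303
Lowest: D2 at 136.

D2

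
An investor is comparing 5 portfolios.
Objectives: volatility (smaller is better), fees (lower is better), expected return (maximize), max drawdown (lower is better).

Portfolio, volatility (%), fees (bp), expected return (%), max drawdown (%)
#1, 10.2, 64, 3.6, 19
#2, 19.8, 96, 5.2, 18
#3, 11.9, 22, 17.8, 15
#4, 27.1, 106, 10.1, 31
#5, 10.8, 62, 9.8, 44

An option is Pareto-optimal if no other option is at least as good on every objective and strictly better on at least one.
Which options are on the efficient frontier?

#1: not dominated (best volatility).
#2: dominated by #3 (volatility 11.9≤19.8, fees 22≤96, expected return 17.8≥5.2, max drawdown 15≤18).
#3: not dominated (best fees).
#4: dominated by #3 (volatility 11.9≤27.1, fees 22≤106, expected return 17.8≥10.1, max drawdown 15≤31).
#5: not dominated.

#1, #3, #5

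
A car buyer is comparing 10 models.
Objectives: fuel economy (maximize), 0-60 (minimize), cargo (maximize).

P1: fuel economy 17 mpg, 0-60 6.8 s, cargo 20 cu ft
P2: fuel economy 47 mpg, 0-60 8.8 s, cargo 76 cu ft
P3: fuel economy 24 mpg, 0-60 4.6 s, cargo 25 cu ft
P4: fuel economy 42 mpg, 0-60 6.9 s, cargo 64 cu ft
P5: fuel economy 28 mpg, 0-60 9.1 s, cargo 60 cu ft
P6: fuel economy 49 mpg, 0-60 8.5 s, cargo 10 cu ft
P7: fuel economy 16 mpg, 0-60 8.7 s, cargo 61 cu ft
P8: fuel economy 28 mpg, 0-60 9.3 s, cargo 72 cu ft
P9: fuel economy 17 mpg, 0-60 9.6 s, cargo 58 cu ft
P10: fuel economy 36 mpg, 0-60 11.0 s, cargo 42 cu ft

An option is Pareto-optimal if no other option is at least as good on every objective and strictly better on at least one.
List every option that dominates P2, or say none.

P1: worse on fuel economy (17 vs 47).
P3: worse on fuel economy (24 vs 47).
P4: worse on fuel economy (42 vs 47).
P5: worse on fuel economy (28 vs 47).
P6: worse on cargo (10 vs 76).
P7: worse on fuel economy (16 vs 47).
P8: worse on fuel economy (28 vs 47).
P9: worse on fuel economy (17 vs 47).
P10: worse on fuel economy (36 vs 47).
No option dominates P2.

none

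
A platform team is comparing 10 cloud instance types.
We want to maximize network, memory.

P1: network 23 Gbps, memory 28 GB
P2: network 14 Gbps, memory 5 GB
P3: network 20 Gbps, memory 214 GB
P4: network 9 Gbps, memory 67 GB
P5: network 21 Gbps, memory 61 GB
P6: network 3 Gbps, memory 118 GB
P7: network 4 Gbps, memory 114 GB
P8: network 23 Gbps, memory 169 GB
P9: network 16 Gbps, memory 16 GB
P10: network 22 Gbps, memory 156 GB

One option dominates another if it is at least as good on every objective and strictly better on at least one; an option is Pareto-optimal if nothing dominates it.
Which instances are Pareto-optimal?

P3, P8

P1: dominated by P8 (network 23≥23, memory 169≥28).
P2: dominated by P1 (network 23≥14, memory 28≥5).
P3: not dominated (best memory).
P4: dominated by P3 (network 20≥9, memory 214≥67).
P5: dominated by P8 (network 23≥21, memory 169≥61).
P6: dominated by P3 (network 20≥3, memory 214≥118).
P7: dominated by P3 (network 20≥4, memory 214≥114).
P8: not dominated.
P9: dominated by P1 (network 23≥16, memory 28≥16).
P10: dominated by P8 (network 23≥22, memory 169≥156).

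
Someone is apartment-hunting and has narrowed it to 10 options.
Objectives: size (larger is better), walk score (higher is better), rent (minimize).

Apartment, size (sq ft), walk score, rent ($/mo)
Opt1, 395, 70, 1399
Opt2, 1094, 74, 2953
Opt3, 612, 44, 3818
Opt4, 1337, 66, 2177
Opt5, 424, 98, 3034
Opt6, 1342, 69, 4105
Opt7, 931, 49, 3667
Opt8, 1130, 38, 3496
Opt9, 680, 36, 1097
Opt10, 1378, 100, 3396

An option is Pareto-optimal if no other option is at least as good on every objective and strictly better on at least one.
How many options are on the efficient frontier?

Opt1: not dominated.
Opt2: not dominated.
Opt3: dominated by Opt2 (size 1094≥612, walk score 74≥44, rent 2953≤3818).
Opt4: not dominated.
Opt5: not dominated.
Opt6: dominated by Opt10 (size 1378≥1342, walk score 100≥69, rent 3396≤4105).
Opt7: dominated by Opt2 (size 1094≥931, walk score 74≥49, rent 2953≤3667).
Opt8: dominated by Opt4 (size 1337≥1130, walk score 66≥38, rent 2177≤3496).
Opt9: not dominated (best rent).
Opt10: not dominated (best size).
Pareto-optimal: Opt1, Opt2, Opt4, Opt5, Opt9, Opt10 → 6.

6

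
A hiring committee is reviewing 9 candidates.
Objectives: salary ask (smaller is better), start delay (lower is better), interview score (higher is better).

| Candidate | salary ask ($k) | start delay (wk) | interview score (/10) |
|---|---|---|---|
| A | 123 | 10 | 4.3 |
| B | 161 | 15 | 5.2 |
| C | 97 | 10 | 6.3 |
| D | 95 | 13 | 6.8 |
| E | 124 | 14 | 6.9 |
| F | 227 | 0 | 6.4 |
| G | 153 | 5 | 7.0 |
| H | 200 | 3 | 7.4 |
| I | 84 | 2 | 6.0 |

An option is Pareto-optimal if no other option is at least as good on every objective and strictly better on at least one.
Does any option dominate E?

No

A: worse on interview score (4.3 vs 6.9).
B: worse on salary ask (161 vs 124).
C: worse on interview score (6.3 vs 6.9).
D: worse on interview score (6.8 vs 6.9).
F: worse on salary ask (227 vs 124).
G: worse on salary ask (153 vs 124).
H: worse on salary ask (200 vs 124).
I: worse on interview score (6.0 vs 6.9).
No option is at least as good as E on every objective and strictly better on one.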